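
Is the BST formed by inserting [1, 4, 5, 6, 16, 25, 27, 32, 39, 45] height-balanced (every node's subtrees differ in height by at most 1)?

Tree (level-order array): [1, None, 4, None, 5, None, 6, None, 16, None, 25, None, 27, None, 32, None, 39, None, 45]
Definition: a tree is height-balanced if, at every node, |h(left) - h(right)| <= 1 (empty subtree has height -1).
Bottom-up per-node check:
  node 45: h_left=-1, h_right=-1, diff=0 [OK], height=0
  node 39: h_left=-1, h_right=0, diff=1 [OK], height=1
  node 32: h_left=-1, h_right=1, diff=2 [FAIL (|-1-1|=2 > 1)], height=2
  node 27: h_left=-1, h_right=2, diff=3 [FAIL (|-1-2|=3 > 1)], height=3
  node 25: h_left=-1, h_right=3, diff=4 [FAIL (|-1-3|=4 > 1)], height=4
  node 16: h_left=-1, h_right=4, diff=5 [FAIL (|-1-4|=5 > 1)], height=5
  node 6: h_left=-1, h_right=5, diff=6 [FAIL (|-1-5|=6 > 1)], height=6
  node 5: h_left=-1, h_right=6, diff=7 [FAIL (|-1-6|=7 > 1)], height=7
  node 4: h_left=-1, h_right=7, diff=8 [FAIL (|-1-7|=8 > 1)], height=8
  node 1: h_left=-1, h_right=8, diff=9 [FAIL (|-1-8|=9 > 1)], height=9
Node 32 violates the condition: |-1 - 1| = 2 > 1.
Result: Not balanced


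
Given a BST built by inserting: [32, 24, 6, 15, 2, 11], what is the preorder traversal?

Tree insertion order: [32, 24, 6, 15, 2, 11]
Tree (level-order array): [32, 24, None, 6, None, 2, 15, None, None, 11]
Preorder traversal: [32, 24, 6, 2, 15, 11]


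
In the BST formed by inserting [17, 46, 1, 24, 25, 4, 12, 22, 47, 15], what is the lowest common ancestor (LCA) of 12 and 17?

Tree insertion order: [17, 46, 1, 24, 25, 4, 12, 22, 47, 15]
Tree (level-order array): [17, 1, 46, None, 4, 24, 47, None, 12, 22, 25, None, None, None, 15]
In a BST, the LCA of p=12, q=17 is the first node v on the
root-to-leaf path with p <= v <= q (go left if both < v, right if both > v).
Walk from root:
  at 17: 12 <= 17 <= 17, this is the LCA
LCA = 17


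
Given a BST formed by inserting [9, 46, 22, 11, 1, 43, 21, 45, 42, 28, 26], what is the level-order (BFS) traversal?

Tree insertion order: [9, 46, 22, 11, 1, 43, 21, 45, 42, 28, 26]
Tree (level-order array): [9, 1, 46, None, None, 22, None, 11, 43, None, 21, 42, 45, None, None, 28, None, None, None, 26]
BFS from the root, enqueuing left then right child of each popped node:
  queue [9] -> pop 9, enqueue [1, 46], visited so far: [9]
  queue [1, 46] -> pop 1, enqueue [none], visited so far: [9, 1]
  queue [46] -> pop 46, enqueue [22], visited so far: [9, 1, 46]
  queue [22] -> pop 22, enqueue [11, 43], visited so far: [9, 1, 46, 22]
  queue [11, 43] -> pop 11, enqueue [21], visited so far: [9, 1, 46, 22, 11]
  queue [43, 21] -> pop 43, enqueue [42, 45], visited so far: [9, 1, 46, 22, 11, 43]
  queue [21, 42, 45] -> pop 21, enqueue [none], visited so far: [9, 1, 46, 22, 11, 43, 21]
  queue [42, 45] -> pop 42, enqueue [28], visited so far: [9, 1, 46, 22, 11, 43, 21, 42]
  queue [45, 28] -> pop 45, enqueue [none], visited so far: [9, 1, 46, 22, 11, 43, 21, 42, 45]
  queue [28] -> pop 28, enqueue [26], visited so far: [9, 1, 46, 22, 11, 43, 21, 42, 45, 28]
  queue [26] -> pop 26, enqueue [none], visited so far: [9, 1, 46, 22, 11, 43, 21, 42, 45, 28, 26]
Result: [9, 1, 46, 22, 11, 43, 21, 42, 45, 28, 26]


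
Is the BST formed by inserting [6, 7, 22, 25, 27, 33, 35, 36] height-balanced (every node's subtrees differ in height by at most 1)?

Tree (level-order array): [6, None, 7, None, 22, None, 25, None, 27, None, 33, None, 35, None, 36]
Definition: a tree is height-balanced if, at every node, |h(left) - h(right)| <= 1 (empty subtree has height -1).
Bottom-up per-node check:
  node 36: h_left=-1, h_right=-1, diff=0 [OK], height=0
  node 35: h_left=-1, h_right=0, diff=1 [OK], height=1
  node 33: h_left=-1, h_right=1, diff=2 [FAIL (|-1-1|=2 > 1)], height=2
  node 27: h_left=-1, h_right=2, diff=3 [FAIL (|-1-2|=3 > 1)], height=3
  node 25: h_left=-1, h_right=3, diff=4 [FAIL (|-1-3|=4 > 1)], height=4
  node 22: h_left=-1, h_right=4, diff=5 [FAIL (|-1-4|=5 > 1)], height=5
  node 7: h_left=-1, h_right=5, diff=6 [FAIL (|-1-5|=6 > 1)], height=6
  node 6: h_left=-1, h_right=6, diff=7 [FAIL (|-1-6|=7 > 1)], height=7
Node 33 violates the condition: |-1 - 1| = 2 > 1.
Result: Not balanced


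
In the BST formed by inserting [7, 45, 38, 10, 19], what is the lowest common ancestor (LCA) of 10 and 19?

Tree insertion order: [7, 45, 38, 10, 19]
Tree (level-order array): [7, None, 45, 38, None, 10, None, None, 19]
In a BST, the LCA of p=10, q=19 is the first node v on the
root-to-leaf path with p <= v <= q (go left if both < v, right if both > v).
Walk from root:
  at 7: both 10 and 19 > 7, go right
  at 45: both 10 and 19 < 45, go left
  at 38: both 10 and 19 < 38, go left
  at 10: 10 <= 10 <= 19, this is the LCA
LCA = 10


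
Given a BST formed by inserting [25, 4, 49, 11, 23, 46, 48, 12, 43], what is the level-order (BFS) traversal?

Tree insertion order: [25, 4, 49, 11, 23, 46, 48, 12, 43]
Tree (level-order array): [25, 4, 49, None, 11, 46, None, None, 23, 43, 48, 12]
BFS from the root, enqueuing left then right child of each popped node:
  queue [25] -> pop 25, enqueue [4, 49], visited so far: [25]
  queue [4, 49] -> pop 4, enqueue [11], visited so far: [25, 4]
  queue [49, 11] -> pop 49, enqueue [46], visited so far: [25, 4, 49]
  queue [11, 46] -> pop 11, enqueue [23], visited so far: [25, 4, 49, 11]
  queue [46, 23] -> pop 46, enqueue [43, 48], visited so far: [25, 4, 49, 11, 46]
  queue [23, 43, 48] -> pop 23, enqueue [12], visited so far: [25, 4, 49, 11, 46, 23]
  queue [43, 48, 12] -> pop 43, enqueue [none], visited so far: [25, 4, 49, 11, 46, 23, 43]
  queue [48, 12] -> pop 48, enqueue [none], visited so far: [25, 4, 49, 11, 46, 23, 43, 48]
  queue [12] -> pop 12, enqueue [none], visited so far: [25, 4, 49, 11, 46, 23, 43, 48, 12]
Result: [25, 4, 49, 11, 46, 23, 43, 48, 12]


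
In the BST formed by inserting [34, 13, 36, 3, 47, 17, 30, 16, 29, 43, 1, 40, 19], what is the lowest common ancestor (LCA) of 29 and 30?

Tree insertion order: [34, 13, 36, 3, 47, 17, 30, 16, 29, 43, 1, 40, 19]
Tree (level-order array): [34, 13, 36, 3, 17, None, 47, 1, None, 16, 30, 43, None, None, None, None, None, 29, None, 40, None, 19]
In a BST, the LCA of p=29, q=30 is the first node v on the
root-to-leaf path with p <= v <= q (go left if both < v, right if both > v).
Walk from root:
  at 34: both 29 and 30 < 34, go left
  at 13: both 29 and 30 > 13, go right
  at 17: both 29 and 30 > 17, go right
  at 30: 29 <= 30 <= 30, this is the LCA
LCA = 30


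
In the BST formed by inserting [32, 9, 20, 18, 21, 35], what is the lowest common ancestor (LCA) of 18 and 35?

Tree insertion order: [32, 9, 20, 18, 21, 35]
Tree (level-order array): [32, 9, 35, None, 20, None, None, 18, 21]
In a BST, the LCA of p=18, q=35 is the first node v on the
root-to-leaf path with p <= v <= q (go left if both < v, right if both > v).
Walk from root:
  at 32: 18 <= 32 <= 35, this is the LCA
LCA = 32


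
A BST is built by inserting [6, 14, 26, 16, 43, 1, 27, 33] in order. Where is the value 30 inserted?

Starting tree (level order): [6, 1, 14, None, None, None, 26, 16, 43, None, None, 27, None, None, 33]
Insertion path: 6 -> 14 -> 26 -> 43 -> 27 -> 33
Result: insert 30 as left child of 33
Final tree (level order): [6, 1, 14, None, None, None, 26, 16, 43, None, None, 27, None, None, 33, 30]


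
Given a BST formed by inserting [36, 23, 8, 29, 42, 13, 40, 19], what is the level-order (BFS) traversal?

Tree insertion order: [36, 23, 8, 29, 42, 13, 40, 19]
Tree (level-order array): [36, 23, 42, 8, 29, 40, None, None, 13, None, None, None, None, None, 19]
BFS from the root, enqueuing left then right child of each popped node:
  queue [36] -> pop 36, enqueue [23, 42], visited so far: [36]
  queue [23, 42] -> pop 23, enqueue [8, 29], visited so far: [36, 23]
  queue [42, 8, 29] -> pop 42, enqueue [40], visited so far: [36, 23, 42]
  queue [8, 29, 40] -> pop 8, enqueue [13], visited so far: [36, 23, 42, 8]
  queue [29, 40, 13] -> pop 29, enqueue [none], visited so far: [36, 23, 42, 8, 29]
  queue [40, 13] -> pop 40, enqueue [none], visited so far: [36, 23, 42, 8, 29, 40]
  queue [13] -> pop 13, enqueue [19], visited so far: [36, 23, 42, 8, 29, 40, 13]
  queue [19] -> pop 19, enqueue [none], visited so far: [36, 23, 42, 8, 29, 40, 13, 19]
Result: [36, 23, 42, 8, 29, 40, 13, 19]


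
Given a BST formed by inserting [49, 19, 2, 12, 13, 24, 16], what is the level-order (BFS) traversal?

Tree insertion order: [49, 19, 2, 12, 13, 24, 16]
Tree (level-order array): [49, 19, None, 2, 24, None, 12, None, None, None, 13, None, 16]
BFS from the root, enqueuing left then right child of each popped node:
  queue [49] -> pop 49, enqueue [19], visited so far: [49]
  queue [19] -> pop 19, enqueue [2, 24], visited so far: [49, 19]
  queue [2, 24] -> pop 2, enqueue [12], visited so far: [49, 19, 2]
  queue [24, 12] -> pop 24, enqueue [none], visited so far: [49, 19, 2, 24]
  queue [12] -> pop 12, enqueue [13], visited so far: [49, 19, 2, 24, 12]
  queue [13] -> pop 13, enqueue [16], visited so far: [49, 19, 2, 24, 12, 13]
  queue [16] -> pop 16, enqueue [none], visited so far: [49, 19, 2, 24, 12, 13, 16]
Result: [49, 19, 2, 24, 12, 13, 16]


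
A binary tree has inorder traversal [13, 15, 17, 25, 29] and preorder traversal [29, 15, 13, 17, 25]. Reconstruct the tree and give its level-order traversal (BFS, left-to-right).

Inorder:  [13, 15, 17, 25, 29]
Preorder: [29, 15, 13, 17, 25]
Algorithm: preorder visits root first, so consume preorder in order;
for each root, split the current inorder slice at that value into
left-subtree inorder and right-subtree inorder, then recurse.
Recursive splits:
  root=29; inorder splits into left=[13, 15, 17, 25], right=[]
  root=15; inorder splits into left=[13], right=[17, 25]
  root=13; inorder splits into left=[], right=[]
  root=17; inorder splits into left=[], right=[25]
  root=25; inorder splits into left=[], right=[]
Reconstructed level-order: [29, 15, 13, 17, 25]


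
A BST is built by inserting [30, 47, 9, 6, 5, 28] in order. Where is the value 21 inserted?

Starting tree (level order): [30, 9, 47, 6, 28, None, None, 5]
Insertion path: 30 -> 9 -> 28
Result: insert 21 as left child of 28
Final tree (level order): [30, 9, 47, 6, 28, None, None, 5, None, 21]


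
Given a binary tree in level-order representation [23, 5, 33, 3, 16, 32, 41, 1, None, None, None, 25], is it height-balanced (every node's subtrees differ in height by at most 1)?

Tree (level-order array): [23, 5, 33, 3, 16, 32, 41, 1, None, None, None, 25]
Definition: a tree is height-balanced if, at every node, |h(left) - h(right)| <= 1 (empty subtree has height -1).
Bottom-up per-node check:
  node 1: h_left=-1, h_right=-1, diff=0 [OK], height=0
  node 3: h_left=0, h_right=-1, diff=1 [OK], height=1
  node 16: h_left=-1, h_right=-1, diff=0 [OK], height=0
  node 5: h_left=1, h_right=0, diff=1 [OK], height=2
  node 25: h_left=-1, h_right=-1, diff=0 [OK], height=0
  node 32: h_left=0, h_right=-1, diff=1 [OK], height=1
  node 41: h_left=-1, h_right=-1, diff=0 [OK], height=0
  node 33: h_left=1, h_right=0, diff=1 [OK], height=2
  node 23: h_left=2, h_right=2, diff=0 [OK], height=3
All nodes satisfy the balance condition.
Result: Balanced


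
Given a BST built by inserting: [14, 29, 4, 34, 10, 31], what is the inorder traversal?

Tree insertion order: [14, 29, 4, 34, 10, 31]
Tree (level-order array): [14, 4, 29, None, 10, None, 34, None, None, 31]
Inorder traversal: [4, 10, 14, 29, 31, 34]


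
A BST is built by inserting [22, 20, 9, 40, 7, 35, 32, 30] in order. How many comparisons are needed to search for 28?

Search path for 28: 22 -> 40 -> 35 -> 32 -> 30
Found: False
Comparisons: 5


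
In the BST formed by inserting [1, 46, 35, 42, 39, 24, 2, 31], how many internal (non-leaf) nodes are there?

Tree built from: [1, 46, 35, 42, 39, 24, 2, 31]
Tree (level-order array): [1, None, 46, 35, None, 24, 42, 2, 31, 39]
Rule: An internal node has at least one child.
Per-node child counts:
  node 1: 1 child(ren)
  node 46: 1 child(ren)
  node 35: 2 child(ren)
  node 24: 2 child(ren)
  node 2: 0 child(ren)
  node 31: 0 child(ren)
  node 42: 1 child(ren)
  node 39: 0 child(ren)
Matching nodes: [1, 46, 35, 24, 42]
Count of internal (non-leaf) nodes: 5


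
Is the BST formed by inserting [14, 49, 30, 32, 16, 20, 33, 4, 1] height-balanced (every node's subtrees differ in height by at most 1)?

Tree (level-order array): [14, 4, 49, 1, None, 30, None, None, None, 16, 32, None, 20, None, 33]
Definition: a tree is height-balanced if, at every node, |h(left) - h(right)| <= 1 (empty subtree has height -1).
Bottom-up per-node check:
  node 1: h_left=-1, h_right=-1, diff=0 [OK], height=0
  node 4: h_left=0, h_right=-1, diff=1 [OK], height=1
  node 20: h_left=-1, h_right=-1, diff=0 [OK], height=0
  node 16: h_left=-1, h_right=0, diff=1 [OK], height=1
  node 33: h_left=-1, h_right=-1, diff=0 [OK], height=0
  node 32: h_left=-1, h_right=0, diff=1 [OK], height=1
  node 30: h_left=1, h_right=1, diff=0 [OK], height=2
  node 49: h_left=2, h_right=-1, diff=3 [FAIL (|2--1|=3 > 1)], height=3
  node 14: h_left=1, h_right=3, diff=2 [FAIL (|1-3|=2 > 1)], height=4
Node 49 violates the condition: |2 - -1| = 3 > 1.
Result: Not balanced


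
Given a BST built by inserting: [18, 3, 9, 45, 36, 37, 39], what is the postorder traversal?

Tree insertion order: [18, 3, 9, 45, 36, 37, 39]
Tree (level-order array): [18, 3, 45, None, 9, 36, None, None, None, None, 37, None, 39]
Postorder traversal: [9, 3, 39, 37, 36, 45, 18]


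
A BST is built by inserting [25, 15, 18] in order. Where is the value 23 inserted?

Starting tree (level order): [25, 15, None, None, 18]
Insertion path: 25 -> 15 -> 18
Result: insert 23 as right child of 18
Final tree (level order): [25, 15, None, None, 18, None, 23]


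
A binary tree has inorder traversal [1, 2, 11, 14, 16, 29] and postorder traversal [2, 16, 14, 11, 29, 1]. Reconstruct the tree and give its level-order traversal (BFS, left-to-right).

Inorder:   [1, 2, 11, 14, 16, 29]
Postorder: [2, 16, 14, 11, 29, 1]
Algorithm: postorder visits root last, so walk postorder right-to-left;
each value is the root of the current inorder slice — split it at that
value, recurse on the right subtree first, then the left.
Recursive splits:
  root=1; inorder splits into left=[], right=[2, 11, 14, 16, 29]
  root=29; inorder splits into left=[2, 11, 14, 16], right=[]
  root=11; inorder splits into left=[2], right=[14, 16]
  root=14; inorder splits into left=[], right=[16]
  root=16; inorder splits into left=[], right=[]
  root=2; inorder splits into left=[], right=[]
Reconstructed level-order: [1, 29, 11, 2, 14, 16]


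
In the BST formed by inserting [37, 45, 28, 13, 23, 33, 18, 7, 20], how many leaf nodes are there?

Tree built from: [37, 45, 28, 13, 23, 33, 18, 7, 20]
Tree (level-order array): [37, 28, 45, 13, 33, None, None, 7, 23, None, None, None, None, 18, None, None, 20]
Rule: A leaf has 0 children.
Per-node child counts:
  node 37: 2 child(ren)
  node 28: 2 child(ren)
  node 13: 2 child(ren)
  node 7: 0 child(ren)
  node 23: 1 child(ren)
  node 18: 1 child(ren)
  node 20: 0 child(ren)
  node 33: 0 child(ren)
  node 45: 0 child(ren)
Matching nodes: [7, 20, 33, 45]
Count of leaf nodes: 4


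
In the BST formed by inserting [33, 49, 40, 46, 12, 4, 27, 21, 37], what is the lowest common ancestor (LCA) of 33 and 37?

Tree insertion order: [33, 49, 40, 46, 12, 4, 27, 21, 37]
Tree (level-order array): [33, 12, 49, 4, 27, 40, None, None, None, 21, None, 37, 46]
In a BST, the LCA of p=33, q=37 is the first node v on the
root-to-leaf path with p <= v <= q (go left if both < v, right if both > v).
Walk from root:
  at 33: 33 <= 33 <= 37, this is the LCA
LCA = 33


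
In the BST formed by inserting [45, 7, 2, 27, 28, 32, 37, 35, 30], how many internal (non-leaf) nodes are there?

Tree built from: [45, 7, 2, 27, 28, 32, 37, 35, 30]
Tree (level-order array): [45, 7, None, 2, 27, None, None, None, 28, None, 32, 30, 37, None, None, 35]
Rule: An internal node has at least one child.
Per-node child counts:
  node 45: 1 child(ren)
  node 7: 2 child(ren)
  node 2: 0 child(ren)
  node 27: 1 child(ren)
  node 28: 1 child(ren)
  node 32: 2 child(ren)
  node 30: 0 child(ren)
  node 37: 1 child(ren)
  node 35: 0 child(ren)
Matching nodes: [45, 7, 27, 28, 32, 37]
Count of internal (non-leaf) nodes: 6


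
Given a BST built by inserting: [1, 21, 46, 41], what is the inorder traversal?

Tree insertion order: [1, 21, 46, 41]
Tree (level-order array): [1, None, 21, None, 46, 41]
Inorder traversal: [1, 21, 41, 46]


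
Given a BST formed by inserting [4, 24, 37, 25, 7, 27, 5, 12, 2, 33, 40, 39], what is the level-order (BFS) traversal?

Tree insertion order: [4, 24, 37, 25, 7, 27, 5, 12, 2, 33, 40, 39]
Tree (level-order array): [4, 2, 24, None, None, 7, 37, 5, 12, 25, 40, None, None, None, None, None, 27, 39, None, None, 33]
BFS from the root, enqueuing left then right child of each popped node:
  queue [4] -> pop 4, enqueue [2, 24], visited so far: [4]
  queue [2, 24] -> pop 2, enqueue [none], visited so far: [4, 2]
  queue [24] -> pop 24, enqueue [7, 37], visited so far: [4, 2, 24]
  queue [7, 37] -> pop 7, enqueue [5, 12], visited so far: [4, 2, 24, 7]
  queue [37, 5, 12] -> pop 37, enqueue [25, 40], visited so far: [4, 2, 24, 7, 37]
  queue [5, 12, 25, 40] -> pop 5, enqueue [none], visited so far: [4, 2, 24, 7, 37, 5]
  queue [12, 25, 40] -> pop 12, enqueue [none], visited so far: [4, 2, 24, 7, 37, 5, 12]
  queue [25, 40] -> pop 25, enqueue [27], visited so far: [4, 2, 24, 7, 37, 5, 12, 25]
  queue [40, 27] -> pop 40, enqueue [39], visited so far: [4, 2, 24, 7, 37, 5, 12, 25, 40]
  queue [27, 39] -> pop 27, enqueue [33], visited so far: [4, 2, 24, 7, 37, 5, 12, 25, 40, 27]
  queue [39, 33] -> pop 39, enqueue [none], visited so far: [4, 2, 24, 7, 37, 5, 12, 25, 40, 27, 39]
  queue [33] -> pop 33, enqueue [none], visited so far: [4, 2, 24, 7, 37, 5, 12, 25, 40, 27, 39, 33]
Result: [4, 2, 24, 7, 37, 5, 12, 25, 40, 27, 39, 33]


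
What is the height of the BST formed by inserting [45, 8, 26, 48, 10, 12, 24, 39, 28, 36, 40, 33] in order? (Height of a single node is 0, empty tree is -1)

Insertion order: [45, 8, 26, 48, 10, 12, 24, 39, 28, 36, 40, 33]
Tree (level-order array): [45, 8, 48, None, 26, None, None, 10, 39, None, 12, 28, 40, None, 24, None, 36, None, None, None, None, 33]
Compute height bottom-up (empty subtree = -1):
  height(24) = 1 + max(-1, -1) = 0
  height(12) = 1 + max(-1, 0) = 1
  height(10) = 1 + max(-1, 1) = 2
  height(33) = 1 + max(-1, -1) = 0
  height(36) = 1 + max(0, -1) = 1
  height(28) = 1 + max(-1, 1) = 2
  height(40) = 1 + max(-1, -1) = 0
  height(39) = 1 + max(2, 0) = 3
  height(26) = 1 + max(2, 3) = 4
  height(8) = 1 + max(-1, 4) = 5
  height(48) = 1 + max(-1, -1) = 0
  height(45) = 1 + max(5, 0) = 6
Height = 6


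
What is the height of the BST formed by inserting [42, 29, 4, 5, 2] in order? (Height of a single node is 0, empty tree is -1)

Insertion order: [42, 29, 4, 5, 2]
Tree (level-order array): [42, 29, None, 4, None, 2, 5]
Compute height bottom-up (empty subtree = -1):
  height(2) = 1 + max(-1, -1) = 0
  height(5) = 1 + max(-1, -1) = 0
  height(4) = 1 + max(0, 0) = 1
  height(29) = 1 + max(1, -1) = 2
  height(42) = 1 + max(2, -1) = 3
Height = 3


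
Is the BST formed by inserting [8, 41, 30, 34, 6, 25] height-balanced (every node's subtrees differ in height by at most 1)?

Tree (level-order array): [8, 6, 41, None, None, 30, None, 25, 34]
Definition: a tree is height-balanced if, at every node, |h(left) - h(right)| <= 1 (empty subtree has height -1).
Bottom-up per-node check:
  node 6: h_left=-1, h_right=-1, diff=0 [OK], height=0
  node 25: h_left=-1, h_right=-1, diff=0 [OK], height=0
  node 34: h_left=-1, h_right=-1, diff=0 [OK], height=0
  node 30: h_left=0, h_right=0, diff=0 [OK], height=1
  node 41: h_left=1, h_right=-1, diff=2 [FAIL (|1--1|=2 > 1)], height=2
  node 8: h_left=0, h_right=2, diff=2 [FAIL (|0-2|=2 > 1)], height=3
Node 41 violates the condition: |1 - -1| = 2 > 1.
Result: Not balanced


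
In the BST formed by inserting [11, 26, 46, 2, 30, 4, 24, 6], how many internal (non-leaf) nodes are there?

Tree built from: [11, 26, 46, 2, 30, 4, 24, 6]
Tree (level-order array): [11, 2, 26, None, 4, 24, 46, None, 6, None, None, 30]
Rule: An internal node has at least one child.
Per-node child counts:
  node 11: 2 child(ren)
  node 2: 1 child(ren)
  node 4: 1 child(ren)
  node 6: 0 child(ren)
  node 26: 2 child(ren)
  node 24: 0 child(ren)
  node 46: 1 child(ren)
  node 30: 0 child(ren)
Matching nodes: [11, 2, 4, 26, 46]
Count of internal (non-leaf) nodes: 5


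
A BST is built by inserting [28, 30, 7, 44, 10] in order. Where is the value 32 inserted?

Starting tree (level order): [28, 7, 30, None, 10, None, 44]
Insertion path: 28 -> 30 -> 44
Result: insert 32 as left child of 44
Final tree (level order): [28, 7, 30, None, 10, None, 44, None, None, 32]


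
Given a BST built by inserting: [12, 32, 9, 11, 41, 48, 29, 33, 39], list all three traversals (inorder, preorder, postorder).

Tree insertion order: [12, 32, 9, 11, 41, 48, 29, 33, 39]
Tree (level-order array): [12, 9, 32, None, 11, 29, 41, None, None, None, None, 33, 48, None, 39]
Inorder (L, root, R): [9, 11, 12, 29, 32, 33, 39, 41, 48]
Preorder (root, L, R): [12, 9, 11, 32, 29, 41, 33, 39, 48]
Postorder (L, R, root): [11, 9, 29, 39, 33, 48, 41, 32, 12]


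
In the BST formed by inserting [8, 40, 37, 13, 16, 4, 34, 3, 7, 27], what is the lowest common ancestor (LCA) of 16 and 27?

Tree insertion order: [8, 40, 37, 13, 16, 4, 34, 3, 7, 27]
Tree (level-order array): [8, 4, 40, 3, 7, 37, None, None, None, None, None, 13, None, None, 16, None, 34, 27]
In a BST, the LCA of p=16, q=27 is the first node v on the
root-to-leaf path with p <= v <= q (go left if both < v, right if both > v).
Walk from root:
  at 8: both 16 and 27 > 8, go right
  at 40: both 16 and 27 < 40, go left
  at 37: both 16 and 27 < 37, go left
  at 13: both 16 and 27 > 13, go right
  at 16: 16 <= 16 <= 27, this is the LCA
LCA = 16


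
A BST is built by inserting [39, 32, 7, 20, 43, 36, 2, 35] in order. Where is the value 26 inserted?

Starting tree (level order): [39, 32, 43, 7, 36, None, None, 2, 20, 35]
Insertion path: 39 -> 32 -> 7 -> 20
Result: insert 26 as right child of 20
Final tree (level order): [39, 32, 43, 7, 36, None, None, 2, 20, 35, None, None, None, None, 26]


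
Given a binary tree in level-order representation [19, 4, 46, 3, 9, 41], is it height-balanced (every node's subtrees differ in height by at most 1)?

Tree (level-order array): [19, 4, 46, 3, 9, 41]
Definition: a tree is height-balanced if, at every node, |h(left) - h(right)| <= 1 (empty subtree has height -1).
Bottom-up per-node check:
  node 3: h_left=-1, h_right=-1, diff=0 [OK], height=0
  node 9: h_left=-1, h_right=-1, diff=0 [OK], height=0
  node 4: h_left=0, h_right=0, diff=0 [OK], height=1
  node 41: h_left=-1, h_right=-1, diff=0 [OK], height=0
  node 46: h_left=0, h_right=-1, diff=1 [OK], height=1
  node 19: h_left=1, h_right=1, diff=0 [OK], height=2
All nodes satisfy the balance condition.
Result: Balanced


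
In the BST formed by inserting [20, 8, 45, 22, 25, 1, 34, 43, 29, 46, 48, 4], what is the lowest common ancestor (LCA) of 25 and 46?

Tree insertion order: [20, 8, 45, 22, 25, 1, 34, 43, 29, 46, 48, 4]
Tree (level-order array): [20, 8, 45, 1, None, 22, 46, None, 4, None, 25, None, 48, None, None, None, 34, None, None, 29, 43]
In a BST, the LCA of p=25, q=46 is the first node v on the
root-to-leaf path with p <= v <= q (go left if both < v, right if both > v).
Walk from root:
  at 20: both 25 and 46 > 20, go right
  at 45: 25 <= 45 <= 46, this is the LCA
LCA = 45


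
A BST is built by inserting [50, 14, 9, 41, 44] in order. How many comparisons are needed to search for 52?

Search path for 52: 50
Found: False
Comparisons: 1


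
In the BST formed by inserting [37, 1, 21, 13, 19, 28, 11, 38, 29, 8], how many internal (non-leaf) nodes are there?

Tree built from: [37, 1, 21, 13, 19, 28, 11, 38, 29, 8]
Tree (level-order array): [37, 1, 38, None, 21, None, None, 13, 28, 11, 19, None, 29, 8]
Rule: An internal node has at least one child.
Per-node child counts:
  node 37: 2 child(ren)
  node 1: 1 child(ren)
  node 21: 2 child(ren)
  node 13: 2 child(ren)
  node 11: 1 child(ren)
  node 8: 0 child(ren)
  node 19: 0 child(ren)
  node 28: 1 child(ren)
  node 29: 0 child(ren)
  node 38: 0 child(ren)
Matching nodes: [37, 1, 21, 13, 11, 28]
Count of internal (non-leaf) nodes: 6


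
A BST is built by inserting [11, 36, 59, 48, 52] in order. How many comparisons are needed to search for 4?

Search path for 4: 11
Found: False
Comparisons: 1


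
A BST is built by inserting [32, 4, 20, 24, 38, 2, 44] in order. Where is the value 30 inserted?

Starting tree (level order): [32, 4, 38, 2, 20, None, 44, None, None, None, 24]
Insertion path: 32 -> 4 -> 20 -> 24
Result: insert 30 as right child of 24
Final tree (level order): [32, 4, 38, 2, 20, None, 44, None, None, None, 24, None, None, None, 30]


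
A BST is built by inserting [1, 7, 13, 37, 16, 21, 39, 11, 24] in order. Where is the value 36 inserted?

Starting tree (level order): [1, None, 7, None, 13, 11, 37, None, None, 16, 39, None, 21, None, None, None, 24]
Insertion path: 1 -> 7 -> 13 -> 37 -> 16 -> 21 -> 24
Result: insert 36 as right child of 24
Final tree (level order): [1, None, 7, None, 13, 11, 37, None, None, 16, 39, None, 21, None, None, None, 24, None, 36]


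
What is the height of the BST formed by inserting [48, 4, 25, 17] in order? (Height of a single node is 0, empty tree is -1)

Insertion order: [48, 4, 25, 17]
Tree (level-order array): [48, 4, None, None, 25, 17]
Compute height bottom-up (empty subtree = -1):
  height(17) = 1 + max(-1, -1) = 0
  height(25) = 1 + max(0, -1) = 1
  height(4) = 1 + max(-1, 1) = 2
  height(48) = 1 + max(2, -1) = 3
Height = 3


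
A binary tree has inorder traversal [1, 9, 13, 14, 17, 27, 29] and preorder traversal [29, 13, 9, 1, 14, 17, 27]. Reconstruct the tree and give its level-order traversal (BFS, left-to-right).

Inorder:  [1, 9, 13, 14, 17, 27, 29]
Preorder: [29, 13, 9, 1, 14, 17, 27]
Algorithm: preorder visits root first, so consume preorder in order;
for each root, split the current inorder slice at that value into
left-subtree inorder and right-subtree inorder, then recurse.
Recursive splits:
  root=29; inorder splits into left=[1, 9, 13, 14, 17, 27], right=[]
  root=13; inorder splits into left=[1, 9], right=[14, 17, 27]
  root=9; inorder splits into left=[1], right=[]
  root=1; inorder splits into left=[], right=[]
  root=14; inorder splits into left=[], right=[17, 27]
  root=17; inorder splits into left=[], right=[27]
  root=27; inorder splits into left=[], right=[]
Reconstructed level-order: [29, 13, 9, 14, 1, 17, 27]


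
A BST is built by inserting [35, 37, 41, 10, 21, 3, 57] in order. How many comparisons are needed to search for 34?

Search path for 34: 35 -> 10 -> 21
Found: False
Comparisons: 3


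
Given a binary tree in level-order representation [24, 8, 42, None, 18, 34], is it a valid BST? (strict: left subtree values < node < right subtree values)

Level-order array: [24, 8, 42, None, 18, 34]
Validate using subtree bounds (lo, hi): at each node, require lo < value < hi,
then recurse left with hi=value and right with lo=value.
Preorder trace (stopping at first violation):
  at node 24 with bounds (-inf, +inf): OK
  at node 8 with bounds (-inf, 24): OK
  at node 18 with bounds (8, 24): OK
  at node 42 with bounds (24, +inf): OK
  at node 34 with bounds (24, 42): OK
No violation found at any node.
Result: Valid BST


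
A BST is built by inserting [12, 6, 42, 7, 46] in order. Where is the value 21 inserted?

Starting tree (level order): [12, 6, 42, None, 7, None, 46]
Insertion path: 12 -> 42
Result: insert 21 as left child of 42
Final tree (level order): [12, 6, 42, None, 7, 21, 46]


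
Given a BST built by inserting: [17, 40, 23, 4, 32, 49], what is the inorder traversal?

Tree insertion order: [17, 40, 23, 4, 32, 49]
Tree (level-order array): [17, 4, 40, None, None, 23, 49, None, 32]
Inorder traversal: [4, 17, 23, 32, 40, 49]


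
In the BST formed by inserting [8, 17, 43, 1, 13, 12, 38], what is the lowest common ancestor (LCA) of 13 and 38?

Tree insertion order: [8, 17, 43, 1, 13, 12, 38]
Tree (level-order array): [8, 1, 17, None, None, 13, 43, 12, None, 38]
In a BST, the LCA of p=13, q=38 is the first node v on the
root-to-leaf path with p <= v <= q (go left if both < v, right if both > v).
Walk from root:
  at 8: both 13 and 38 > 8, go right
  at 17: 13 <= 17 <= 38, this is the LCA
LCA = 17


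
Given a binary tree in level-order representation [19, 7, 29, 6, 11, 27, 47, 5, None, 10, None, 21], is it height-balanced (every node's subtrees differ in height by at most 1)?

Tree (level-order array): [19, 7, 29, 6, 11, 27, 47, 5, None, 10, None, 21]
Definition: a tree is height-balanced if, at every node, |h(left) - h(right)| <= 1 (empty subtree has height -1).
Bottom-up per-node check:
  node 5: h_left=-1, h_right=-1, diff=0 [OK], height=0
  node 6: h_left=0, h_right=-1, diff=1 [OK], height=1
  node 10: h_left=-1, h_right=-1, diff=0 [OK], height=0
  node 11: h_left=0, h_right=-1, diff=1 [OK], height=1
  node 7: h_left=1, h_right=1, diff=0 [OK], height=2
  node 21: h_left=-1, h_right=-1, diff=0 [OK], height=0
  node 27: h_left=0, h_right=-1, diff=1 [OK], height=1
  node 47: h_left=-1, h_right=-1, diff=0 [OK], height=0
  node 29: h_left=1, h_right=0, diff=1 [OK], height=2
  node 19: h_left=2, h_right=2, diff=0 [OK], height=3
All nodes satisfy the balance condition.
Result: Balanced


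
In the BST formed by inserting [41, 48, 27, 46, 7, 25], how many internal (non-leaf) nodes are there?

Tree built from: [41, 48, 27, 46, 7, 25]
Tree (level-order array): [41, 27, 48, 7, None, 46, None, None, 25]
Rule: An internal node has at least one child.
Per-node child counts:
  node 41: 2 child(ren)
  node 27: 1 child(ren)
  node 7: 1 child(ren)
  node 25: 0 child(ren)
  node 48: 1 child(ren)
  node 46: 0 child(ren)
Matching nodes: [41, 27, 7, 48]
Count of internal (non-leaf) nodes: 4


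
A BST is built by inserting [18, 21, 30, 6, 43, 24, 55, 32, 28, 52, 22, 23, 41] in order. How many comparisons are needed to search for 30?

Search path for 30: 18 -> 21 -> 30
Found: True
Comparisons: 3


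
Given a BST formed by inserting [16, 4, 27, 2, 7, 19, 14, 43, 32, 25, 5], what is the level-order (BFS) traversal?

Tree insertion order: [16, 4, 27, 2, 7, 19, 14, 43, 32, 25, 5]
Tree (level-order array): [16, 4, 27, 2, 7, 19, 43, None, None, 5, 14, None, 25, 32]
BFS from the root, enqueuing left then right child of each popped node:
  queue [16] -> pop 16, enqueue [4, 27], visited so far: [16]
  queue [4, 27] -> pop 4, enqueue [2, 7], visited so far: [16, 4]
  queue [27, 2, 7] -> pop 27, enqueue [19, 43], visited so far: [16, 4, 27]
  queue [2, 7, 19, 43] -> pop 2, enqueue [none], visited so far: [16, 4, 27, 2]
  queue [7, 19, 43] -> pop 7, enqueue [5, 14], visited so far: [16, 4, 27, 2, 7]
  queue [19, 43, 5, 14] -> pop 19, enqueue [25], visited so far: [16, 4, 27, 2, 7, 19]
  queue [43, 5, 14, 25] -> pop 43, enqueue [32], visited so far: [16, 4, 27, 2, 7, 19, 43]
  queue [5, 14, 25, 32] -> pop 5, enqueue [none], visited so far: [16, 4, 27, 2, 7, 19, 43, 5]
  queue [14, 25, 32] -> pop 14, enqueue [none], visited so far: [16, 4, 27, 2, 7, 19, 43, 5, 14]
  queue [25, 32] -> pop 25, enqueue [none], visited so far: [16, 4, 27, 2, 7, 19, 43, 5, 14, 25]
  queue [32] -> pop 32, enqueue [none], visited so far: [16, 4, 27, 2, 7, 19, 43, 5, 14, 25, 32]
Result: [16, 4, 27, 2, 7, 19, 43, 5, 14, 25, 32]


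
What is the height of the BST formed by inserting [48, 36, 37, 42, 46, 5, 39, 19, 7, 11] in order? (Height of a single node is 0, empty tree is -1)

Insertion order: [48, 36, 37, 42, 46, 5, 39, 19, 7, 11]
Tree (level-order array): [48, 36, None, 5, 37, None, 19, None, 42, 7, None, 39, 46, None, 11]
Compute height bottom-up (empty subtree = -1):
  height(11) = 1 + max(-1, -1) = 0
  height(7) = 1 + max(-1, 0) = 1
  height(19) = 1 + max(1, -1) = 2
  height(5) = 1 + max(-1, 2) = 3
  height(39) = 1 + max(-1, -1) = 0
  height(46) = 1 + max(-1, -1) = 0
  height(42) = 1 + max(0, 0) = 1
  height(37) = 1 + max(-1, 1) = 2
  height(36) = 1 + max(3, 2) = 4
  height(48) = 1 + max(4, -1) = 5
Height = 5


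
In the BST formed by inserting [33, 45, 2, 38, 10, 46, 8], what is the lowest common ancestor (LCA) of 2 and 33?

Tree insertion order: [33, 45, 2, 38, 10, 46, 8]
Tree (level-order array): [33, 2, 45, None, 10, 38, 46, 8]
In a BST, the LCA of p=2, q=33 is the first node v on the
root-to-leaf path with p <= v <= q (go left if both < v, right if both > v).
Walk from root:
  at 33: 2 <= 33 <= 33, this is the LCA
LCA = 33


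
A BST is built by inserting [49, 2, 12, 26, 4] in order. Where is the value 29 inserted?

Starting tree (level order): [49, 2, None, None, 12, 4, 26]
Insertion path: 49 -> 2 -> 12 -> 26
Result: insert 29 as right child of 26
Final tree (level order): [49, 2, None, None, 12, 4, 26, None, None, None, 29]


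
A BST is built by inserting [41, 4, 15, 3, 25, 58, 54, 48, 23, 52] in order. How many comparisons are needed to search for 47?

Search path for 47: 41 -> 58 -> 54 -> 48
Found: False
Comparisons: 4


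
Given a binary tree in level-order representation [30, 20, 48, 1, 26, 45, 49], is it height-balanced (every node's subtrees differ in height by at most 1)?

Tree (level-order array): [30, 20, 48, 1, 26, 45, 49]
Definition: a tree is height-balanced if, at every node, |h(left) - h(right)| <= 1 (empty subtree has height -1).
Bottom-up per-node check:
  node 1: h_left=-1, h_right=-1, diff=0 [OK], height=0
  node 26: h_left=-1, h_right=-1, diff=0 [OK], height=0
  node 20: h_left=0, h_right=0, diff=0 [OK], height=1
  node 45: h_left=-1, h_right=-1, diff=0 [OK], height=0
  node 49: h_left=-1, h_right=-1, diff=0 [OK], height=0
  node 48: h_left=0, h_right=0, diff=0 [OK], height=1
  node 30: h_left=1, h_right=1, diff=0 [OK], height=2
All nodes satisfy the balance condition.
Result: Balanced


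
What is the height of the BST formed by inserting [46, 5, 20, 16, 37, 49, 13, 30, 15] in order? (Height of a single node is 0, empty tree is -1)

Insertion order: [46, 5, 20, 16, 37, 49, 13, 30, 15]
Tree (level-order array): [46, 5, 49, None, 20, None, None, 16, 37, 13, None, 30, None, None, 15]
Compute height bottom-up (empty subtree = -1):
  height(15) = 1 + max(-1, -1) = 0
  height(13) = 1 + max(-1, 0) = 1
  height(16) = 1 + max(1, -1) = 2
  height(30) = 1 + max(-1, -1) = 0
  height(37) = 1 + max(0, -1) = 1
  height(20) = 1 + max(2, 1) = 3
  height(5) = 1 + max(-1, 3) = 4
  height(49) = 1 + max(-1, -1) = 0
  height(46) = 1 + max(4, 0) = 5
Height = 5


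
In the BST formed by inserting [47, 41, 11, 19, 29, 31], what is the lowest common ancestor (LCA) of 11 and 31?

Tree insertion order: [47, 41, 11, 19, 29, 31]
Tree (level-order array): [47, 41, None, 11, None, None, 19, None, 29, None, 31]
In a BST, the LCA of p=11, q=31 is the first node v on the
root-to-leaf path with p <= v <= q (go left if both < v, right if both > v).
Walk from root:
  at 47: both 11 and 31 < 47, go left
  at 41: both 11 and 31 < 41, go left
  at 11: 11 <= 11 <= 31, this is the LCA
LCA = 11


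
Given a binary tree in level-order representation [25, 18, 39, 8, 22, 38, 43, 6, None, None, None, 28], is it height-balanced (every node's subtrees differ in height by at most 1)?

Tree (level-order array): [25, 18, 39, 8, 22, 38, 43, 6, None, None, None, 28]
Definition: a tree is height-balanced if, at every node, |h(left) - h(right)| <= 1 (empty subtree has height -1).
Bottom-up per-node check:
  node 6: h_left=-1, h_right=-1, diff=0 [OK], height=0
  node 8: h_left=0, h_right=-1, diff=1 [OK], height=1
  node 22: h_left=-1, h_right=-1, diff=0 [OK], height=0
  node 18: h_left=1, h_right=0, diff=1 [OK], height=2
  node 28: h_left=-1, h_right=-1, diff=0 [OK], height=0
  node 38: h_left=0, h_right=-1, diff=1 [OK], height=1
  node 43: h_left=-1, h_right=-1, diff=0 [OK], height=0
  node 39: h_left=1, h_right=0, diff=1 [OK], height=2
  node 25: h_left=2, h_right=2, diff=0 [OK], height=3
All nodes satisfy the balance condition.
Result: Balanced


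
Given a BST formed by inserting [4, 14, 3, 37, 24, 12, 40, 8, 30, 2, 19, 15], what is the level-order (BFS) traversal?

Tree insertion order: [4, 14, 3, 37, 24, 12, 40, 8, 30, 2, 19, 15]
Tree (level-order array): [4, 3, 14, 2, None, 12, 37, None, None, 8, None, 24, 40, None, None, 19, 30, None, None, 15]
BFS from the root, enqueuing left then right child of each popped node:
  queue [4] -> pop 4, enqueue [3, 14], visited so far: [4]
  queue [3, 14] -> pop 3, enqueue [2], visited so far: [4, 3]
  queue [14, 2] -> pop 14, enqueue [12, 37], visited so far: [4, 3, 14]
  queue [2, 12, 37] -> pop 2, enqueue [none], visited so far: [4, 3, 14, 2]
  queue [12, 37] -> pop 12, enqueue [8], visited so far: [4, 3, 14, 2, 12]
  queue [37, 8] -> pop 37, enqueue [24, 40], visited so far: [4, 3, 14, 2, 12, 37]
  queue [8, 24, 40] -> pop 8, enqueue [none], visited so far: [4, 3, 14, 2, 12, 37, 8]
  queue [24, 40] -> pop 24, enqueue [19, 30], visited so far: [4, 3, 14, 2, 12, 37, 8, 24]
  queue [40, 19, 30] -> pop 40, enqueue [none], visited so far: [4, 3, 14, 2, 12, 37, 8, 24, 40]
  queue [19, 30] -> pop 19, enqueue [15], visited so far: [4, 3, 14, 2, 12, 37, 8, 24, 40, 19]
  queue [30, 15] -> pop 30, enqueue [none], visited so far: [4, 3, 14, 2, 12, 37, 8, 24, 40, 19, 30]
  queue [15] -> pop 15, enqueue [none], visited so far: [4, 3, 14, 2, 12, 37, 8, 24, 40, 19, 30, 15]
Result: [4, 3, 14, 2, 12, 37, 8, 24, 40, 19, 30, 15]


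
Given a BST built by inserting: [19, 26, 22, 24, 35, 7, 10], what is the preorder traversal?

Tree insertion order: [19, 26, 22, 24, 35, 7, 10]
Tree (level-order array): [19, 7, 26, None, 10, 22, 35, None, None, None, 24]
Preorder traversal: [19, 7, 10, 26, 22, 24, 35]


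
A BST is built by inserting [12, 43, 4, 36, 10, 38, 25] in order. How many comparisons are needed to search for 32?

Search path for 32: 12 -> 43 -> 36 -> 25
Found: False
Comparisons: 4


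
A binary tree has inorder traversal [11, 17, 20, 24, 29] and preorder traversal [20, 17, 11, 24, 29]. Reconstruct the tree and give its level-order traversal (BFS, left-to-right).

Inorder:  [11, 17, 20, 24, 29]
Preorder: [20, 17, 11, 24, 29]
Algorithm: preorder visits root first, so consume preorder in order;
for each root, split the current inorder slice at that value into
left-subtree inorder and right-subtree inorder, then recurse.
Recursive splits:
  root=20; inorder splits into left=[11, 17], right=[24, 29]
  root=17; inorder splits into left=[11], right=[]
  root=11; inorder splits into left=[], right=[]
  root=24; inorder splits into left=[], right=[29]
  root=29; inorder splits into left=[], right=[]
Reconstructed level-order: [20, 17, 24, 11, 29]


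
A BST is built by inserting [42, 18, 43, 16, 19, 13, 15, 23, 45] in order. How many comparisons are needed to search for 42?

Search path for 42: 42
Found: True
Comparisons: 1


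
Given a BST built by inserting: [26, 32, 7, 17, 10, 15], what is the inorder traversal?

Tree insertion order: [26, 32, 7, 17, 10, 15]
Tree (level-order array): [26, 7, 32, None, 17, None, None, 10, None, None, 15]
Inorder traversal: [7, 10, 15, 17, 26, 32]


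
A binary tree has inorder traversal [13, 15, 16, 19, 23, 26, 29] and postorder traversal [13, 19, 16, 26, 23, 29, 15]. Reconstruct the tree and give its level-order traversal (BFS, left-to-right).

Inorder:   [13, 15, 16, 19, 23, 26, 29]
Postorder: [13, 19, 16, 26, 23, 29, 15]
Algorithm: postorder visits root last, so walk postorder right-to-left;
each value is the root of the current inorder slice — split it at that
value, recurse on the right subtree first, then the left.
Recursive splits:
  root=15; inorder splits into left=[13], right=[16, 19, 23, 26, 29]
  root=29; inorder splits into left=[16, 19, 23, 26], right=[]
  root=23; inorder splits into left=[16, 19], right=[26]
  root=26; inorder splits into left=[], right=[]
  root=16; inorder splits into left=[], right=[19]
  root=19; inorder splits into left=[], right=[]
  root=13; inorder splits into left=[], right=[]
Reconstructed level-order: [15, 13, 29, 23, 16, 26, 19]
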